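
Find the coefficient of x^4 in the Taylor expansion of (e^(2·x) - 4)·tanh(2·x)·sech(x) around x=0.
Expand to order 4: (e^(2·x) - 4)·tanh(2·x)·sech(x) = -14·x^4/3 + 15·x^3 + 4·x^2 - 6·x + O(x^5).
The coefficient of x^4 is -14/3.

Final answer: -14/3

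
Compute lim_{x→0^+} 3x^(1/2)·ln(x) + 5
The product is a 0·∞ indeterminate form at x → 0⁺.
Rewrite the product as 3·ln(x) / x^(-1/2) and apply L'Hôpital, or use the standard hierarchy x^(-1/2) ≫ |ln x| as x → 0⁺.
The indeterminate product → 0, so the limit = 5.

Final answer: 5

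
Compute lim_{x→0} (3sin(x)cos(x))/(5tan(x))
Both numerator and denominator → 0 as x → 0; this is a 0/0 indeterminate form.
Expand each to leading order near x = 0: numerator ~ 3·x, denominator ~ 5·x.
The limit of the ratio is 3/5.

Final answer: 3/5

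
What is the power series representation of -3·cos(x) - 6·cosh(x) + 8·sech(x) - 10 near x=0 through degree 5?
31·x^4/24 - 11·x^2/2 - 11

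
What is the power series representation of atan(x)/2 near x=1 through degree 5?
π/8 + (x - 1)/4 - (x - 1)^2/8 + (x - 1)^3/24 - (x - 1)^5/80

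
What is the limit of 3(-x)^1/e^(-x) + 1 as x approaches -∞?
The quotient is an ∞/∞ indeterminate form as x → -∞.
Compare growth rates of the dominant terms (exponentials ≫ polynomials ≫ logarithms), or apply L'Hôpital's rule; the quotient → 0.
Adding the constant: 0 + 1 = 1. Limit = 1.

Final answer: 1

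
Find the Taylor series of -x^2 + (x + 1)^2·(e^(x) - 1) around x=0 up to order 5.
31·x^5/120 + 7·x^4/8 + 13·x^3/6 + 3·x^2/2 + x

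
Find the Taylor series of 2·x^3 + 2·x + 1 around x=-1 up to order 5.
-3 + 8·(x + 1) - 6·(x + 1)^2 + 2·(x + 1)^3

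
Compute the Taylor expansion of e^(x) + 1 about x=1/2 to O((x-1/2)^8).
1 + e^(1/2) + e^(1/2)·(x - 1/2) + e^(1/2)·(x - 1/2)^2/2 + e^(1/2)·(x - 1/2)^3/6 + e^(1/2)·(x - 1/2)^4/24 + e^(1/2)·(x - 1/2)^5/120 + e^(1/2)·(x - 1/2)^6/720 + e^(1/2)·(x - 1/2)^7/5040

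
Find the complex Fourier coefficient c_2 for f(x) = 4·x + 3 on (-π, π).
Compute the real Fourier coefficients first: a_2 = 0, b_2 = -4.
Then c_2 = (a_2 − i·b_2)/2 = 2·i.

Final answer: 2·i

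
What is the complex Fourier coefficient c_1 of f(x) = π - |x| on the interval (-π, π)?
Compute the real Fourier coefficients first: a_1 = 4/π, b_1 = 0.
Then c_1 = (a_1 − i·b_1)/2 = 2/π.

Final answer: 2/π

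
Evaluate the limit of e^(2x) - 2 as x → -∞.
Evaluate the dominant behaviour as x → -∞; each term tends to a finite value or vanishes.
Limit = -2.

Final answer: -2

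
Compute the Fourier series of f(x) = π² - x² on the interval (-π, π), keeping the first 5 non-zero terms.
4·cos(x) - cos(2·x) + 4·cos(3·x)/9 - cos(4·x)/4 + 2·π^2/3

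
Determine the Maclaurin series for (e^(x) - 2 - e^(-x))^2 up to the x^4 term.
4·x^4/3 - 4·x^3/3 + 4·x^2 - 8·x + 4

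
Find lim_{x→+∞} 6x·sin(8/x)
As x → +∞: let u = 8/x → 0⁺; then 6·x·sin(8/x) = 6·8·sin(u)/u → 6·8·1 = 48.
Limit = 48.

Final answer: 48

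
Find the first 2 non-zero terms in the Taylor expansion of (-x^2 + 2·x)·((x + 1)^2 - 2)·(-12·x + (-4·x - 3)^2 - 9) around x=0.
28·x^3 - 24·x^2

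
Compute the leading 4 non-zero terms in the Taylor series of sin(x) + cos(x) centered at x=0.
-x^3/6 - x^2/2 + x + 1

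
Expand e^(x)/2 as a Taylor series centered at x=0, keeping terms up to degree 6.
x^6/1440 + x^5/240 + x^4/48 + x^3/12 + x^2/4 + x/2 + 1/2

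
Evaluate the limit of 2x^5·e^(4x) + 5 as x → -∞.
The product is a 0·∞ indeterminate form at x → -∞.
Rewrite the product as 2x^5 / e^(-4x) (an ∞/∞ form) and apply L'Hôpital, or use the standard hierarchy e^(4|x|) ≫ |x^5| as x → -∞.
The indeterminate product → 0, so the limit = 5.

Final answer: 5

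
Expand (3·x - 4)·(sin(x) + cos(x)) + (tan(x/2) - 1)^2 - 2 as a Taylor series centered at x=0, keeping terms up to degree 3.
-11·x^3/12 + 21·x^2/4 - 2·x - 5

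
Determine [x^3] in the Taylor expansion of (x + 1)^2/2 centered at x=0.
Expand to order 3: (x + 1)^2/2 = x^2/2 + x + 1/2 + O(x^4).
The coefficient of x^3 is 0.

Final answer: 0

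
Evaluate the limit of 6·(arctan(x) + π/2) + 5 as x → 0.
Direct substitution at x = 0 gives 5 + 3·π.

Final answer: 5 + 3·π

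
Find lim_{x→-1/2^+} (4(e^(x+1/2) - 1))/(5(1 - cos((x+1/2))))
Both numerator and denominator → 0 as x → -1/2^+; this is a 0/0 indeterminate form.
Expand each to leading order near x = -1/2: numerator ~ 4·(x + 1/2), denominator ~ 5·(x + 1/2)^2/2.
The limit of the ratio is ∞.

Final answer: ∞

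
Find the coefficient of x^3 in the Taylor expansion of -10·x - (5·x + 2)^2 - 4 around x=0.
Expand to order 3: -10·x - (5·x + 2)^2 - 4 = -25·x^2 - 30·x - 8 + O(x^4).
The coefficient of x^3 is 0.

Final answer: 0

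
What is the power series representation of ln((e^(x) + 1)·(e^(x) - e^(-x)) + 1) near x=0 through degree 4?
-40·x^4 + 15·x^3 - 6·x^2 + 4·x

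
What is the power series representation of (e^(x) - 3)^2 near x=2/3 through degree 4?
-6·e^(2/3) + e^(4/3) + 9 + (-6·e^(2/3) + 2·e^(4/3))·(x - 2/3) + (-135·e^(4/3) - 21·e^(8/3) + 2·e^(10/3) + 81·e^(2/3) + 81·e^(2))·(x - 2/3)^2/(-9·e^(4/3) - 27 + e^(2) + 27·e^(2/3)) + (-189·e^(4/3) - 39·e^(8/3) + 4·e^(10/3) + 81·e^(2/3) + 135·e^(2))·(x - 2/3)^3/(-27·e^(4/3) - 81 + 3·e^(2) + 81·e^(2/3)) + (-297·e^(4/3) - 75·e^(8/3) + 81·e^(2/3) + 8·e^(10/3) + 243·e^(2))·(x - 2/3)^4/(-108·e^(4/3) - 324 + 12·e^(2) + 324·e^(2/3))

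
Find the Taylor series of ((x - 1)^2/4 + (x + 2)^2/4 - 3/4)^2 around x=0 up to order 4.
x^4/4 + x^3/2 + 3·x^2/4 + x/2 + 1/4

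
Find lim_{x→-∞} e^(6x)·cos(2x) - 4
Evaluate the dominant behaviour as x → -∞; each term tends to a finite value or vanishes.
Limit = -4.

Final answer: -4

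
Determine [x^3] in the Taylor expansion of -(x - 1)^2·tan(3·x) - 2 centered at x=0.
Expand to order 3: -(x - 1)^2·tan(3·x) - 2 = -12·x^3 + 6·x^2 - 3·x - 2 + O(x^4).
The coefficient of x^3 is -12.

Final answer: -12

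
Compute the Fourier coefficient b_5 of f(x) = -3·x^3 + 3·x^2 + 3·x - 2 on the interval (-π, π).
b_5 = (1/π) ∫_{-π}^{π} f(x)·sin(5x) dx.
Evaluate the integral (use parity and integration by parts as needed): b_5 = 186/125 - 6·π^2/5.

Final answer: 186/125 - 6·π^2/5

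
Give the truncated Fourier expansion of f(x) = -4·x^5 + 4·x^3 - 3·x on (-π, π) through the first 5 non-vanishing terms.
(-1014 - 8·π^4 + 168·π^2)·sin(x) + (-24·π^2 + 39 + 4·π^4)·sin(2·x) + (-8·π^4/3 - 626/81 + 232·π^2/27)·sin(3·x) + (-9·π^2/2 + 51/16 + 2·π^4)·sin(4·x) + (-8·π^4/5 - 1182/625 + 72·π^2/25)·sin(5·x)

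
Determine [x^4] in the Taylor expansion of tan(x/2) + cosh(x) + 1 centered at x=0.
Expand to order 4: tan(x/2) + cosh(x) + 1 = x^4/24 + x^3/24 + x^2/2 + x/2 + 2 + O(x^5).
The coefficient of x^4 is 1/24.

Final answer: 1/24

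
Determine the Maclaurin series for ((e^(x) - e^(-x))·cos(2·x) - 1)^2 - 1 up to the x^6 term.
728·x^6/45 - 41·x^5/30 - 44·x^4/3 + 22·x^3/3 + 4·x^2 - 4·x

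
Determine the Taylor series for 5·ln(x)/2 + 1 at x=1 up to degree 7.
1 + 5·(x - 1)/2 - 5·(x - 1)^2/4 + 5·(x - 1)^3/6 - 5·(x - 1)^4/8 + (x - 1)^5/2 - 5·(x - 1)^6/12 + 5·(x - 1)^7/14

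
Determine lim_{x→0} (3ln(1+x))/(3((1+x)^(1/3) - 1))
Both numerator and denominator → 0 as x → 0; this is a 0/0 indeterminate form.
Expand each to leading order near x = 0: numerator ~ 3·x, denominator ~ x.
The limit of the ratio is 3.

Final answer: 3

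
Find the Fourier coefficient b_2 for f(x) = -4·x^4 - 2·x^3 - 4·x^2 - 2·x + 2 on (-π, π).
b_2 = (1/π) ∫_{-π}^{π} f(x)·sin(2x) dx.
Evaluate the integral (use parity and integration by parts as needed): b_2 = -1 + 2·π^2.

Final answer: -1 + 2·π^2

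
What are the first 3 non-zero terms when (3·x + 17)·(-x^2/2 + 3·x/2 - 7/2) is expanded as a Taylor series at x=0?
-4·x^2 + 15·x - 119/2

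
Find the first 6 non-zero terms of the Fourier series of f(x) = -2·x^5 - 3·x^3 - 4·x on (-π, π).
(-452 - 4·π^4 + 74·π^2)·sin(x) + (-7·π^2 + 29/2 + 2·π^4)·sin(2·x) + (-4·π^4/3 - 268/81 + 26·π^2/27)·sin(3·x) + (61/32 + π^2/4 + π^4)·sin(4·x) + (-4·π^4/5 - 14·π^2/25 - 916/625)·sin(5·x) + (199/162 + 17·π^2/27 + 2·π^4/3)·sin(6·x)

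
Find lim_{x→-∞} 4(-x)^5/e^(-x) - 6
The quotient is an ∞/∞ indeterminate form as x → -∞.
Compare growth rates of the dominant terms (exponentials ≫ polynomials ≫ logarithms), or apply L'Hôpital's rule; the quotient → 0.
Adding the constant: 0 - 6 = -6. Limit = -6.

Final answer: -6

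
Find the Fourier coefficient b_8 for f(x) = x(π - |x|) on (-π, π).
b_8 = (1/π) ∫_{-π}^{π} f(x)·sin(8x) dx.
Evaluate the integral (use parity and integration by parts as needed): b_8 = 0.

Final answer: 0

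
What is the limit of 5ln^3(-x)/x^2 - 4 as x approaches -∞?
The quotient is an ∞/∞ indeterminate form as x → -∞.
Compare growth rates of the dominant terms (exponentials ≫ polynomials ≫ logarithms), or apply L'Hôpital's rule; the quotient → 0.
Adding the constant: 0 - 4 = -4. Limit = -4.

Final answer: -4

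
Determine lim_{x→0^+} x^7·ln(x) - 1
The product is a 0·∞ indeterminate form at x → 0⁺.
Rewrite the product as ln(x) / x^(-7) and apply L'Hôpital, or use the standard hierarchy x^(-7) ≫ |ln x| as x → 0⁺.
The indeterminate product → 0, so the limit = -1.

Final answer: -1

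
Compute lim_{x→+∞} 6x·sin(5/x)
As x → +∞: let u = 5/x → 0⁺; then 6·x·sin(5/x) = 6·5·sin(u)/u → 6·5·1 = 30.
Limit = 30.

Final answer: 30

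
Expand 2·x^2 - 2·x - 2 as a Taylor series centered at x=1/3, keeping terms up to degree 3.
-22/9 - 2·(x - 1/3)/3 + 2·(x - 1/3)^2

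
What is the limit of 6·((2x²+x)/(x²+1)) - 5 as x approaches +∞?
Evaluate the dominant behaviour as x → +∞; each term tends to a finite value or vanishes.
Limit = 7.

Final answer: 7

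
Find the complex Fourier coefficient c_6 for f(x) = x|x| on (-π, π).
Compute the real Fourier coefficients first: a_6 = 0, b_6 = -π/3.
Then c_6 = (a_6 − i·b_6)/2 = i·π/6.

Final answer: i·π/6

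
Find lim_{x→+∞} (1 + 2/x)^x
As x → +∞: this is the defining limit (1 + 2/x)^x → e^2.
Limit = e^(2).

Final answer: e^(2)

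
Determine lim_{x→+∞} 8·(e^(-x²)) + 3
Evaluate the dominant behaviour as x → +∞; each term tends to a finite value or vanishes.
Limit = 3.

Final answer: 3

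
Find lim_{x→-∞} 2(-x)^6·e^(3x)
This is a 0·∞ indeterminate form at x → -∞.
Rewrite the product as 2(-x)^6 / e^(-3x) (an ∞/∞ form) and apply L'Hôpital, or use the standard hierarchy e^(3|x|) ≫ |(-x)^6| as x → -∞.
The indeterminate product → 0, so the limit = 0.

Final answer: 0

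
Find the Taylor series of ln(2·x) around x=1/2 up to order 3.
2·(x - 1/2) - 2·(x - 1/2)^2 + 8·(x - 1/2)^3/3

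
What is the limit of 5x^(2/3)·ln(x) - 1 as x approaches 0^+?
The product is a 0·∞ indeterminate form at x → 0⁺.
Rewrite the product as 5·ln(x) / x^(-2/3) and apply L'Hôpital, or use the standard hierarchy x^(-2/3) ≫ |ln x| as x → 0⁺.
The indeterminate product → 0, so the limit = -1.

Final answer: -1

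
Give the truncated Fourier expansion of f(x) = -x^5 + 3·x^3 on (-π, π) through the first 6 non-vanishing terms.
(-276 - 2·π^4 + 46·π^2)·sin(x) + (-8·π^2 + 12 + π^4)·sin(2·x) + (-2·π^4/3 - 188/81 + 94·π^2/27)·sin(3·x) + (-17·π^2/8 + 51/64 + π^4/2)·sin(4·x) + (-2·π^4/5 - 228/625 + 38·π^2/25)·sin(5·x) + (-32·π^2/27 + 16/81 + π^4/3)·sin(6·x)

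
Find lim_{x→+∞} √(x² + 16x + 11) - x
This is an ∞ − ∞ indeterminate form.
Multiply and divide by the conjugate √(x²+16x + 11) + x; the x² terms cancel, leaving (16x + 11)/(√(x²+16x + 11)+x) → 16/2 = 8.
Limit = 8.

Final answer: 8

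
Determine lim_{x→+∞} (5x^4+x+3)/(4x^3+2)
This is an ∞/∞ indeterminate form as x → +∞.
Divide numerator and denominator by x^4 and let the lower-order terms vanish; the numerator's degree 4 exceeds the denominator's degree 3, so the quotient diverges.
Limit = ∞.

Final answer: ∞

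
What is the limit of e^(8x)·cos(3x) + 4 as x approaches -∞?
Evaluate the dominant behaviour as x → -∞; each term tends to a finite value or vanishes.
Limit = 4.

Final answer: 4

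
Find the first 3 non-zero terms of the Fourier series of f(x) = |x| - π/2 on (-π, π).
-4·cos(x)/π - 4·cos(3·x)/(9·π) - 4·cos(5·x)/(25·π)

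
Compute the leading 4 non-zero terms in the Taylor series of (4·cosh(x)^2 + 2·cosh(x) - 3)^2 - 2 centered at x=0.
61·x^6/4 + 67·x^4/2 + 30·x^2 + 7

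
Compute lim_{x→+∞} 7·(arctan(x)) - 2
Evaluate the dominant behaviour as x → +∞; each term tends to a finite value or vanishes.
Limit = -2 + 7·π/2.

Final answer: -2 + 7·π/2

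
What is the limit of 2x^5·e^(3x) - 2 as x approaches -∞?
The product is a 0·∞ indeterminate form at x → -∞.
Rewrite the product as 2x^5 / e^(-3x) (an ∞/∞ form) and apply L'Hôpital, or use the standard hierarchy e^(3|x|) ≫ |x^5| as x → -∞.
The indeterminate product → 0, so the limit = -2.

Final answer: -2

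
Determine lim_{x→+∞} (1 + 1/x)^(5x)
As x → +∞: write (1 + 1/x)^(5x) = ((1 + 1/x)^x)^5 → (e^1)^5 = e^5.
Limit = e^(5).

Final answer: e^(5)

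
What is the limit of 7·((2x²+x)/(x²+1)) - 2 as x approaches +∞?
Evaluate the dominant behaviour as x → +∞; each term tends to a finite value or vanishes.
Limit = 12.

Final answer: 12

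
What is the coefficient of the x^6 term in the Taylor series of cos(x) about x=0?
Expand to order 6: cos(x) = -x^6/720 + x^4/24 - x^2/2 + 1 + O(x^7).
The coefficient of x^6 is -1/720.

Final answer: -1/720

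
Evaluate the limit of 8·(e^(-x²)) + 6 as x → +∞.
Evaluate the dominant behaviour as x → +∞; each term tends to a finite value or vanishes.
Limit = 6.

Final answer: 6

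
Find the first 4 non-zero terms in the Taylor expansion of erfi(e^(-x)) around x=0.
-13·e·x^3/(3·√(π)) + 3·e·x^2/√(π) - 2·e·x/√(π) + erfi(1)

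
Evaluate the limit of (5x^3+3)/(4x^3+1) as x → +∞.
This is an ∞/∞ indeterminate form as x → +∞.
Divide numerator and denominator by x^3 and let the lower-order terms vanish; the leading terms give 5/4.
Limit = 5/4.

Final answer: 5/4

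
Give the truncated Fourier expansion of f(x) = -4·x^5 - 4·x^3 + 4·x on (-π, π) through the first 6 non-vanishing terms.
(-904 - 8·π^4 + 152·π^2)·sin(x) + (-16·π^2 + 20 + 4·π^4)·sin(2·x) + (-8·π^4/3 + 40/81 + 88·π^2/27)·sin(3·x) + (-π^2/2 - 29/16 + 2·π^4)·sin(4·x) + (-8·π^4/5 - 8·π^2/25 + 1048/625)·sin(5·x) + (-116/81 + 16·π^2/27 + 4·π^4/3)·sin(6·x)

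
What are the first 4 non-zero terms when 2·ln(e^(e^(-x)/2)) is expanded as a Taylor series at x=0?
-x^3/6 + x^2/2 - x + 1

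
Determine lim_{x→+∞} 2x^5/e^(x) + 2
The quotient is an ∞/∞ indeterminate form as x → +∞.
The exponential denominator e^(x) dominates the polynomial numerator (e^x ≫ x^5 as x → ∞), so the quotient → 0.
Adding the constant: 0 + 2 = 2. Limit = 2.

Final answer: 2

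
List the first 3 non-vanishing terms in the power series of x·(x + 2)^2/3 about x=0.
x^3/3 + 4·x^2/3 + 4·x/3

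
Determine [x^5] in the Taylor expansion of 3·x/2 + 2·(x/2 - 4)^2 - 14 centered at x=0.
Expand to order 5: 3·x/2 + 2·(x/2 - 4)^2 - 14 = x^2/2 - 13·x/2 + 18 + O(x^6).
The coefficient of x^5 is 0.

Final answer: 0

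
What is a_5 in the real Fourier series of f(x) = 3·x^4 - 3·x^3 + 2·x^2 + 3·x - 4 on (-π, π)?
a_5 = (1/π) ∫_{-π}^{π} f(x)·cos(5x) dx.
Evaluate the integral (use parity and integration by parts as needed): a_5 = -24·π^2/25 - 56/625.

Final answer: -24·π^2/25 - 56/625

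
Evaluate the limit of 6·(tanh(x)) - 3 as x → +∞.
Evaluate the dominant behaviour as x → +∞; each term tends to a finite value or vanishes.
Limit = 3.

Final answer: 3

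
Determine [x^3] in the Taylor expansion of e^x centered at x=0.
Expand to order 3: e^x = x^3/6 + x^2/2 + x + 1 + O(x^4).
The coefficient of x^3 is 1/6.

Final answer: 1/6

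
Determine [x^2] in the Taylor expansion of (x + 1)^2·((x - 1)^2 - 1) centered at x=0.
Expand to order 2: (x + 1)^2·((x - 1)^2 - 1) = -3·x^2 - 2·x + O(x^3).
The coefficient of x^2 is -3.

Final answer: -3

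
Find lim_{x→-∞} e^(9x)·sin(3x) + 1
Evaluate the dominant behaviour as x → -∞; each term tends to a finite value or vanishes.
Limit = 1.

Final answer: 1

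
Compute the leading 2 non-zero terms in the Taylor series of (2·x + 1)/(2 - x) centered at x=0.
5·x/4 + 1/2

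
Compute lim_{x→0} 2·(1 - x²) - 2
Direct substitution at x = 0 gives 0.

Final answer: 0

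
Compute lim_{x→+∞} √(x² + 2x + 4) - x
This is an ∞ − ∞ indeterminate form.
Multiply and divide by the conjugate √(x²+2x + 4) + x; the x² terms cancel, leaving (2x + 4)/(√(x²+2x + 4)+x) → 2/2 = 1.
Limit = 1.

Final answer: 1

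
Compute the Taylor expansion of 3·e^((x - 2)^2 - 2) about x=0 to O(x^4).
-44·x^3·e^(2) + 27·x^2·e^(2) - 12·x·e^(2) + 3·e^(2)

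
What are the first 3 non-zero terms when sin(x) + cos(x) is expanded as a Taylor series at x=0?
-x^2/2 + x + 1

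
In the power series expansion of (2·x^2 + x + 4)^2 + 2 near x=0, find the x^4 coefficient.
Expand to order 4: (2·x^2 + x + 4)^2 + 2 = 4·x^4 + 4·x^3 + 17·x^2 + 8·x + 18 + O(x^5).
The coefficient of x^4 is 4.

Final answer: 4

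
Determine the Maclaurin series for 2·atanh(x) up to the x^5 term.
2·x^5/5 + 2·x^3/3 + 2·x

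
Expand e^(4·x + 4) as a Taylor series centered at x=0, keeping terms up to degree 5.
128·x^5·e^(4)/15 + 32·x^4·e^(4)/3 + 32·x^3·e^(4)/3 + 8·x^2·e^(4) + 4·x·e^(4) + e^(4)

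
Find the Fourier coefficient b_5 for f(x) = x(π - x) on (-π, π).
b_5 = (1/π) ∫_{-π}^{π} f(x)·sin(5x) dx.
Evaluate the integral (use parity and integration by parts as needed): b_5 = 2·π/5.

Final answer: 2·π/5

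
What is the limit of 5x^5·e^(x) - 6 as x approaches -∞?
The product is a 0·∞ indeterminate form at x → -∞.
Rewrite the product as 5x^5 / e^(-x) (an ∞/∞ form) and apply L'Hôpital, or use the standard hierarchy e^(|x|) ≫ |x^5| as x → -∞.
The indeterminate product → 0, so the limit = -6.

Final answer: -6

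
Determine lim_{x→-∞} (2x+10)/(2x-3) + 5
Evaluate the dominant behaviour as x → -∞; each term tends to a finite value or vanishes.
Limit = 6.

Final answer: 6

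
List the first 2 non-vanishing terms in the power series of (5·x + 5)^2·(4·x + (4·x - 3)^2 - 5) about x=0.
100 - 300·x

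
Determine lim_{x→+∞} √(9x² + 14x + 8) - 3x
As x → +∞: multiply by the conjugate to get (14x+8)/(√(9x²+14x+8)+3x); the denominator ~ 6x, so the limit is 14/6 = 7/3.
Limit = 7/3.

Final answer: 7/3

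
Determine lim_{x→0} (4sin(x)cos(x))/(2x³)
Both numerator and denominator → 0 as x → 0; this is a 0/0 indeterminate form.
Expand each to leading order near x = 0: numerator ~ 4·x, denominator ~ 2·x^3.
The limit of the ratio is ∞.

Final answer: ∞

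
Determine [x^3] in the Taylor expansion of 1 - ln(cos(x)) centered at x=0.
Expand to order 3: 1 - ln(cos(x)) = x^2/2 + 1 + O(x^4).
The coefficient of x^3 is 0.

Final answer: 0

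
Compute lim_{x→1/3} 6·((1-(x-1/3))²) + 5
Direct substitution at x = 1/3 gives 11.

Final answer: 11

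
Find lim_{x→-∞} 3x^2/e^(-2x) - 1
The quotient is an ∞/∞ indeterminate form as x → -∞.
Compare growth rates of the dominant terms (exponentials ≫ polynomials ≫ logarithms), or apply L'Hôpital's rule; the quotient → 0.
Adding the constant: 0 - 1 = -1. Limit = -1.

Final answer: -1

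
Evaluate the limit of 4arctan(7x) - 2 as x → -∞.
Evaluate the dominant behaviour as x → -∞; each term tends to a finite value or vanishes.
Limit = -2·π - 2.

Final answer: -2·π - 2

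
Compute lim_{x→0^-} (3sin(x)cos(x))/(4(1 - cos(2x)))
Both numerator and denominator → 0 as x → 0^-; this is a 0/0 indeterminate form.
Expand each to leading order near x = 0: numerator ~ 3·x, denominator ~ 8·x^2.
The limit of the ratio is -∞.

Final answer: -∞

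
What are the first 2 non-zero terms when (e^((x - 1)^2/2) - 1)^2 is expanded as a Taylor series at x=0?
-2·x·(-1 + e^(1/2))·e^(1/2) + (-1 + e^(1/2))^2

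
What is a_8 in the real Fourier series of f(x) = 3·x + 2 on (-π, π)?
a_8 = (1/π) ∫_{-π}^{π} f(x)·cos(8x) dx.
Evaluate the integral (use parity and integration by parts as needed): a_8 = 0.

Final answer: 0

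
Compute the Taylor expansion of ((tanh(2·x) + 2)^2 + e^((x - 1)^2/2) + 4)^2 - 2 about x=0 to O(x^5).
x^4·(e^(1/2) + 8)^2·(-64/(3·(e^(1/2) + 8)) + 2·(-e^(1/2)/(e^(1/2) + 8) + 8/(e^(1/2) + 8))·(-32/(3·(e^(1/2) + 8)) - 2·e^(1/2)/(3·(e^(1/2) + 8))) + 5·e^(1/2)/(6·(e^(1/2) + 8)) + (e^(1/2)/(e^(1/2) + 8) + 4/(e^(1/2) + 8))^2) + x^3·(e^(1/2) + 8)^2·(-64/(3·(e^(1/2) + 8)) - 4·e^(1/2)/(3·(e^(1/2) + 8)) + 2·(-e^(1/2)/(e^(1/2) + 8) + 8/(e^(1/2) + 8))·(e^(1/2)/(e^(1/2) + 8) + 4/(e^(1/2) + 8))) + x^2·(e^(1/2) + 8)^2·(2·e^(1/2)/(e^(1/2) + 8) + (-e^(1/2)/(e^(1/2) + 8) + 8/(e^(1/2) + 8))^2 + 8/(e^(1/2) + 8)) + x·(-2·e^(1/2)/(e^(1/2) + 8) + 16/(e^(1/2) + 8))·(e^(1/2) + 8)^2 - 2 + (e^(1/2) + 8)^2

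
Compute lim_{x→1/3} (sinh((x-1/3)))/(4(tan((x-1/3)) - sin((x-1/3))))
Both numerator and denominator → 0 as x → 1/3; this is a 0/0 indeterminate form.
Expand each to leading order near x = 1/3: numerator ~ (x - 1/3), denominator ~ 2·(x - 1/3)^3.
The limit of the ratio is ∞.

Final answer: ∞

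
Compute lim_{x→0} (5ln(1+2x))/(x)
Both numerator and denominator → 0 as x → 0; this is a 0/0 indeterminate form.
Expand each to leading order near x = 0: numerator ~ 10·x, denominator ~ x.
The limit of the ratio is 10.

Final answer: 10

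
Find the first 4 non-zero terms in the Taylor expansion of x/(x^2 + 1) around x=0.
-x^7 + x^5 - x^3 + x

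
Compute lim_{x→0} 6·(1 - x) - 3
Direct substitution at x = 0 gives 3.

Final answer: 3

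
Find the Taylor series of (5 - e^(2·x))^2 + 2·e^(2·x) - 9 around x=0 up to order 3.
-8·x^2 - 12·x + 9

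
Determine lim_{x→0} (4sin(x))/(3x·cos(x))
Both numerator and denominator → 0 as x → 0; this is a 0/0 indeterminate form.
Expand each to leading order near x = 0: numerator ~ 4·x, denominator ~ 3·x.
The limit of the ratio is 4/3.

Final answer: 4/3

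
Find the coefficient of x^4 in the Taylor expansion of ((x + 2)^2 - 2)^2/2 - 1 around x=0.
Expand to order 4: ((x + 2)^2 - 2)^2/2 - 1 = x^4/2 + 4·x^3 + 10·x^2 + 8·x + 1 + O(x^5).
The coefficient of x^4 is 1/2.

Final answer: 1/2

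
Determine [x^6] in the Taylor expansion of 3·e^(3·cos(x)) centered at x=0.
Expand to order 6: 3·e^(3·cos(x)) = -181·x^6·e^(3)/80 + 15·x^4·e^(3)/4 - 9·x^2·e^(3)/2 + 3·e^(3) + O(x^7).
The coefficient of x^6 is -181·e^(3)/80.

Final answer: -181·e^(3)/80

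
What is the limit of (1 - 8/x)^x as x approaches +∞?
As x → +∞: this is the defining limit (1 - 8/x)^x → e^(-8).
Limit = e^(-8).

Final answer: e^(-8)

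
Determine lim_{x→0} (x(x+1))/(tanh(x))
Both numerator and denominator → 0 as x → 0; this is a 0/0 indeterminate form.
Expand each to leading order near x = 0: numerator ~ x, denominator ~ x.
The limit of the ratio is 1.

Final answer: 1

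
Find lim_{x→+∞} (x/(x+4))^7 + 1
As x → +∞: x/(x+4) = 1/(1 + 4/x) → 1, and the 7th power of a limit-1 base also → 1; with the additive constant, 1 + 1 = 2.
Limit = 2.

Final answer: 2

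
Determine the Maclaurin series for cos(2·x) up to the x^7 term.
-4·x^6/45 + 2·x^4/3 - 2·x^2 + 1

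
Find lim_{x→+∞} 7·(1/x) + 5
Evaluate the dominant behaviour as x → +∞; each term tends to a finite value or vanishes.
Limit = 5.

Final answer: 5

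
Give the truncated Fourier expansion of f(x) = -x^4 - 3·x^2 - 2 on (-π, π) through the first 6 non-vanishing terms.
(-36 + 8·π^2)·cos(x) - 2·π^2·cos(2·x) + (20/27 + 8·π^2/9)·cos(3·x) + (-π^2/2 - 9/16)·cos(4·x) + (252/625 + 8·π^2/25)·cos(5·x) - π^4/5 - π^2 - 2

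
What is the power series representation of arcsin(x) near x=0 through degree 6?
3·x^5/40 + x^3/6 + x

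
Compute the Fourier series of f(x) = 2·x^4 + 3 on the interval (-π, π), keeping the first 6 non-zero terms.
(96 - 16·π^2)·cos(x) + (-6 + 4·π^2)·cos(2·x) + (32/27 - 16·π^2/9)·cos(3·x) + (-3/8 + π^2)·cos(4·x) + (96/625 - 16·π^2/25)·cos(5·x) + 3 + 2·π^4/5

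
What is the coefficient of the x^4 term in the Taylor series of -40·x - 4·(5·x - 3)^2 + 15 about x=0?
Expand to order 4: -40·x - 4·(5·x - 3)^2 + 15 = -100·x^2 + 80·x - 21 + O(x^5).
The coefficient of x^4 is 0.

Final answer: 0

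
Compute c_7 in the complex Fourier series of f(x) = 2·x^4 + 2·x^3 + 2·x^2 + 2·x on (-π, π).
Compute the real Fourier coefficients first: a_7 = -16·π^2/49 - 296/2401, b_7 = 172/343 + 4·π^2/7.
Then c_7 = (a_7 − i·b_7)/2 = -8·π^2/49 - 148/2401 - 2·i·π^2/7 - 86·i/343.

Final answer: -8·π^2/49 - 148/2401 - 2·i·π^2/7 - 86·i/343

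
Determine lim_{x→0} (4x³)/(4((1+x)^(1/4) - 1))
Both numerator and denominator → 0 as x → 0; this is a 0/0 indeterminate form.
Expand each to leading order near x = 0: numerator ~ 4·x^3, denominator ~ x.
The limit of the ratio is 0.

Final answer: 0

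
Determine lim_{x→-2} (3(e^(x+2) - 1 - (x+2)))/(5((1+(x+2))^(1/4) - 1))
Both numerator and denominator → 0 as x → -2; this is a 0/0 indeterminate form.
Expand each to leading order near x = -2: numerator ~ 3·(x + 2)^2/2, denominator ~ 5·(x + 2)/4.
The limit of the ratio is 0.

Final answer: 0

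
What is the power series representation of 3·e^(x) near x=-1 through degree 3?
3·e^(-1) + 3·e^(-1)·(x + 1) + 3·e^(-1)·(x + 1)^2/2 + e^(-1)·(x + 1)^3/2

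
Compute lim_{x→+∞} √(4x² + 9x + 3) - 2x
As x → +∞: multiply by the conjugate to get (9x+3)/(√(4x²+9x+3)+2x); the denominator ~ 4x, so the limit is 9/4.
Limit = 9/4.

Final answer: 9/4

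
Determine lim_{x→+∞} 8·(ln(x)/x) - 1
Evaluate the dominant behaviour as x → +∞; each term tends to a finite value or vanishes.
Limit = -1.

Final answer: -1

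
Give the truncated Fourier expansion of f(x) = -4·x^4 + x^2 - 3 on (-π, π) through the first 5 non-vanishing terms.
(-196 + 32·π^2)·cos(x) + (13 - 8·π^2)·cos(2·x) + (-76/27 + 32·π^2/9)·cos(3·x) + (1 - 2·π^2)·cos(4·x) - 4·π^4/5 - 3 + π^2/3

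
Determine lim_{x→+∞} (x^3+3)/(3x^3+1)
This is an ∞/∞ indeterminate form as x → +∞.
Divide numerator and denominator by x^3 and let the lower-order terms vanish; the leading terms give 1/3.
Limit = 1/3.

Final answer: 1/3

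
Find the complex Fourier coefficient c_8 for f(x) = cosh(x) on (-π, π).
Compute the real Fourier coefficients first: a_8 = 2·sinh(π)/(65·π), b_8 = 0.
Then c_8 = (a_8 − i·b_8)/2 = sinh(π)/(65·π).

Final answer: sinh(π)/(65·π)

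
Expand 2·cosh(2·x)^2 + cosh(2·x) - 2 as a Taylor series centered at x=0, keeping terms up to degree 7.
52·x^6/9 + 34·x^4/3 + 10·x^2 + 1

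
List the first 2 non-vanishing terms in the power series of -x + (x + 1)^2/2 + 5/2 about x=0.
x^2/2 + 3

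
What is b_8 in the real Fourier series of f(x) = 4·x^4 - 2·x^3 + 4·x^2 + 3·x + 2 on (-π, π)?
b_8 = (1/π) ∫_{-π}^{π} f(x)·sin(8x) dx.
Evaluate the integral (use parity and integration by parts as needed): b_8 = -51/64 + π^2/2.

Final answer: -51/64 + π^2/2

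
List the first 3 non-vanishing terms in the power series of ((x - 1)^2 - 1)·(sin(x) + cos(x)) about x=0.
2·x^3 - x^2 - 2·x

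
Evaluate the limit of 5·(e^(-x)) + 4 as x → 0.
Direct substitution at x = 0 gives 9.

Final answer: 9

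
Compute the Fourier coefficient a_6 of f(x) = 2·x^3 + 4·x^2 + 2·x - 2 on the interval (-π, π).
a_6 = (1/π) ∫_{-π}^{π} f(x)·cos(6x) dx.
Evaluate the integral (use parity and integration by parts as needed): a_6 = 4/9.

Final answer: 4/9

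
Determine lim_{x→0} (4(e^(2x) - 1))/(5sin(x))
Both numerator and denominator → 0 as x → 0; this is a 0/0 indeterminate form.
Expand each to leading order near x = 0: numerator ~ 8·x, denominator ~ 5·x.
The limit of the ratio is 8/5.

Final answer: 8/5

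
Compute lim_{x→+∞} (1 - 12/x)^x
As x → +∞: this is the defining limit (1 - 12/x)^x → e^(-12).
Limit = e^(-12).

Final answer: e^(-12)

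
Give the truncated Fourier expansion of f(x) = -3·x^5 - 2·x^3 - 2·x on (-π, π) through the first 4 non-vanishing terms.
(-700 - 6·π^4 + 116·π^2)·sin(x) + (-13·π^2 + 43/2 + 3·π^4)·sin(2·x) + (-2·π^4 - 92/27 + 28·π^2/9)·sin(3·x) + (-7·π^2/8 + 85/64 + 3·π^4/2)·sin(4·x)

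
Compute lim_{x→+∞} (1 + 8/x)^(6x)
As x → +∞: write (1 + 8/x)^(6x) = ((1 + 8/x)^x)^6 → (e^8)^6 = e^48.
Limit = e^(48).

Final answer: e^(48)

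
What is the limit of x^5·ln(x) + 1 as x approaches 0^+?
The product is a 0·∞ indeterminate form at x → 0⁺.
Rewrite the product as ln(x) / x^(-5) and apply L'Hôpital, or use the standard hierarchy x^(-5) ≫ |ln x| as x → 0⁺.
The indeterminate product → 0, so the limit = 1.

Final answer: 1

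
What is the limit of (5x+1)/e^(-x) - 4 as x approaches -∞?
The quotient is an ∞/∞ indeterminate form as x → -∞.
Compare growth rates of the dominant terms (exponentials ≫ polynomials ≫ logarithms), or apply L'Hôpital's rule; the quotient → 0.
Adding the constant: 0 - 4 = -4. Limit = -4.

Final answer: -4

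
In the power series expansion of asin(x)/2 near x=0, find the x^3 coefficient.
Expand to order 3: asin(x)/2 = x^3/12 + x/2 + O(x^4).
The coefficient of x^3 is 1/12.

Final answer: 1/12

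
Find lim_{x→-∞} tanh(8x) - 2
Evaluate the dominant behaviour as x → -∞; each term tends to a finite value or vanishes.
Limit = -3.

Final answer: -3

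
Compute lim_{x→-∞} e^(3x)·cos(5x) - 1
Evaluate the dominant behaviour as x → -∞; each term tends to a finite value or vanishes.
Limit = -1.

Final answer: -1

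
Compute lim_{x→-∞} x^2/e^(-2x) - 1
The quotient is an ∞/∞ indeterminate form as x → -∞.
Compare growth rates of the dominant terms (exponentials ≫ polynomials ≫ logarithms), or apply L'Hôpital's rule; the quotient → 0.
Adding the constant: 0 - 1 = -1. Limit = -1.

Final answer: -1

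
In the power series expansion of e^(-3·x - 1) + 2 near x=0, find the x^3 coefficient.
Expand to order 3: e^(-3·x - 1) + 2 = -9·x^3·e^(-1)/2 + 9·x^2·e^(-1)/2 - 3·x·e^(-1) + e^(-1) + 2 + O(x^4).
The coefficient of x^3 is -9·e^(-1)/2.

Final answer: -9·e^(-1)/2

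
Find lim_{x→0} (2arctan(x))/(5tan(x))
Both numerator and denominator → 0 as x → 0; this is a 0/0 indeterminate form.
Expand each to leading order near x = 0: numerator ~ 2·x, denominator ~ 5·x.
The limit of the ratio is 2/5.

Final answer: 2/5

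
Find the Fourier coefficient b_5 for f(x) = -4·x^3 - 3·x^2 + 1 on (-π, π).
b_5 = (1/π) ∫_{-π}^{π} f(x)·sin(5x) dx.
Evaluate the integral (use parity and integration by parts as needed): b_5 = 48/125 - 8·π^2/5.

Final answer: 48/125 - 8·π^2/5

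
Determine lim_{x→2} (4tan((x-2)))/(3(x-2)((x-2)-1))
Both numerator and denominator → 0 as x → 2; this is a 0/0 indeterminate form.
Expand each to leading order near x = 2: numerator ~ 4·(x - 2), denominator ~ -3·(x - 2).
The limit of the ratio is -4/3.

Final answer: -4/3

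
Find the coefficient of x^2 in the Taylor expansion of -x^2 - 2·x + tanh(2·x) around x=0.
Expand to order 2: -x^2 - 2·x + tanh(2·x) = -x^2 + O(x^3).
The coefficient of x^2 is -1.

Final answer: -1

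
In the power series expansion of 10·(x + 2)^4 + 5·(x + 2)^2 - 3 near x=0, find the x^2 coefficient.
Expand to order 2: 10·(x + 2)^4 + 5·(x + 2)^2 - 3 = 245·x^2 + 340·x + 177 + O(x^3).
The coefficient of x^2 is 245.

Final answer: 245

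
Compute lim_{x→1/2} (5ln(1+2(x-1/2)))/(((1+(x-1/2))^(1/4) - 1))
Both numerator and denominator → 0 as x → 1/2; this is a 0/0 indeterminate form.
Expand each to leading order near x = 1/2: numerator ~ 10·(x - 1/2), denominator ~ (x - 1/2)/4.
The limit of the ratio is 40.

Final answer: 40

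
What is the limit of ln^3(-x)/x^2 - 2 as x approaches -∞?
The quotient is an ∞/∞ indeterminate form as x → -∞.
Compare growth rates of the dominant terms (exponentials ≫ polynomials ≫ logarithms), or apply L'Hôpital's rule; the quotient → 0.
Adding the constant: 0 - 2 = -2. Limit = -2.

Final answer: -2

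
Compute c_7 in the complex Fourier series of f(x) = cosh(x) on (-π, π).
Compute the real Fourier coefficients first: a_7 = -sinh(π)/(25·π), b_7 = 0.
Then c_7 = (a_7 − i·b_7)/2 = -sinh(π)/(50·π).

Final answer: -sinh(π)/(50·π)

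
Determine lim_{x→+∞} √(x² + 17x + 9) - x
This is an ∞ − ∞ indeterminate form.
Multiply and divide by the conjugate √(x²+17x + 9) + x; the x² terms cancel, leaving (17x + 9)/(√(x²+17x + 9)+x) → 17/2.
Limit = 17/2.

Final answer: 17/2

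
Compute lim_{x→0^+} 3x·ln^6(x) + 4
The product is a 0·∞ indeterminate form at x → 0⁺.
Rewrite the product as 3·ln^6(x) / x^(-1) and apply L'Hôpital, or use the standard hierarchy x^(-1) ≫ |ln x|^6 as x → 0⁺.
The indeterminate product → 0, so the limit = 4.

Final answer: 4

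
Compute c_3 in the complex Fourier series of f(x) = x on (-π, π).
Compute the real Fourier coefficients first: a_3 = 0, b_3 = 2/3.
Then c_3 = (a_3 − i·b_3)/2 = -i/3.

Final answer: -i/3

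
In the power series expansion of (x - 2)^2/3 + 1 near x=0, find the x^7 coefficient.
Expand to order 7: (x - 2)^2/3 + 1 = x^2/3 - 4·x/3 + 7/3 + O(x^8).
The coefficient of x^7 is 0.

Final answer: 0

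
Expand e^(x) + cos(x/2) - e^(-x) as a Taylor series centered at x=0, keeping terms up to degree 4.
x^4/384 + x^3/3 - x^2/8 + 2·x + 1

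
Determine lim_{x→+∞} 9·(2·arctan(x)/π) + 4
Evaluate the dominant behaviour as x → +∞; each term tends to a finite value or vanishes.
Limit = 13.

Final answer: 13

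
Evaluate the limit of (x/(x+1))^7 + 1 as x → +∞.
As x → +∞: x/(x+1) = 1/(1 + 1/x) → 1, and the 7th power of a limit-1 base also → 1; with the additive constant, 1 + 1 = 2.
Limit = 2.

Final answer: 2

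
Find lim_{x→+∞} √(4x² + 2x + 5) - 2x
As x → +∞: multiply by the conjugate to get (2x+5)/(√(4x²+2x+5)+2x); the denominator ~ 4x, so the limit is 2/4 = 1/2.
Limit = 1/2.

Final answer: 1/2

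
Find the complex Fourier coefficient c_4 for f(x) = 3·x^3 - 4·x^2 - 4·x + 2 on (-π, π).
Compute the real Fourier coefficients first: a_4 = -1, b_4 = 41/16 - 3·π^2/2.
Then c_4 = (a_4 − i·b_4)/2 = -1/2 - 41·i/32 + 3·i·π^2/4.

Final answer: -1/2 - 41·i/32 + 3·i·π^2/4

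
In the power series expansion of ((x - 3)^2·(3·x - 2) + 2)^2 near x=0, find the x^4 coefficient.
Expand to order 4: ((x - 3)^2·(3·x - 2) + 2)^2 = 634·x^4 - 1656·x^3 + 2161·x^2 - 1248·x + 256 + O(x^5).
The coefficient of x^4 is 634.

Final answer: 634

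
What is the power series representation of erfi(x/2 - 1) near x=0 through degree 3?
e·x^3/(4·√(π)) - e·x^2/(2·√(π)) + e·x/√(π) - erfi(1)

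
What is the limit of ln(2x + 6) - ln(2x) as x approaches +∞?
This is an ∞ − ∞ indeterminate form.
Combine the logarithms: ln(2x+6) − ln(2x) = ln((2x+6)/(2x)) = ln(1 + 6/(2x)) → ln(1) = 0.
Limit = 0.

Final answer: 0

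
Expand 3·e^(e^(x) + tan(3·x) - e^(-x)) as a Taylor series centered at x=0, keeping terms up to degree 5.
4203·x^5/8 + 1745·x^4/8 + 181·x^3/2 + 75·x^2/2 + 15·x + 3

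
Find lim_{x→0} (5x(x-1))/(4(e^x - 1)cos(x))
Both numerator and denominator → 0 as x → 0; this is a 0/0 indeterminate form.
Expand each to leading order near x = 0: numerator ~ -5·x, denominator ~ 4·x.
The limit of the ratio is -5/4.

Final answer: -5/4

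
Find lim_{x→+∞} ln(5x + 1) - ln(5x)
This is an ∞ − ∞ indeterminate form.
Combine the logarithms: ln(5x+1) − ln(5x) = ln((5x+1)/(5x)) = ln(1 + 1/(5x)) → ln(1) = 0.
Limit = 0.

Final answer: 0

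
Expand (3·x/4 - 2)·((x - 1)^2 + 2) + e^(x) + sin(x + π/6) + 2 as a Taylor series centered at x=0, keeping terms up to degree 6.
x^6/1440 + x^5·(√(3)/240 + 1/120) + x^4/16 + x^3·(11/12 - √(3)/12) - 13·x^2/4 + x·(√(3)/2 + 29/4) - 5/2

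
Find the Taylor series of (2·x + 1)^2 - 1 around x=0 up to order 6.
4·x^2 + 4·x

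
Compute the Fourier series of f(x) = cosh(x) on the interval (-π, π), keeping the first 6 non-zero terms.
-cos(x)·sinh(π)/π + 2·cos(2·x)·sinh(π)/(5·π) - cos(3·x)·sinh(π)/(5·π) + 2·cos(4·x)·sinh(π)/(17·π) - cos(5·x)·sinh(π)/(13·π) + sinh(π)/π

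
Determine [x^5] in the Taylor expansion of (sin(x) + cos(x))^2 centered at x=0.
Expand to order 5: (sin(x) + cos(x))^2 = 4·x^5/15 - 4·x^3/3 + 2·x + 1 + O(x^6).
The coefficient of x^5 is 4/15.

Final answer: 4/15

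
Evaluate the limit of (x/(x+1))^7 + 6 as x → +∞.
As x → +∞: x/(x+1) = 1/(1 + 1/x) → 1, and the 7th power of a limit-1 base also → 1; with the additive constant, 1 + 6 = 7.
Limit = 7.

Final answer: 7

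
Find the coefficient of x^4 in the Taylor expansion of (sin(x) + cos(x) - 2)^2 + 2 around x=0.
Expand to order 4: (sin(x) + cos(x) - 2)^2 + 2 = -x^4/6 - 2·x^3/3 + 2·x^2 - 2·x + 3 + O(x^5).
The coefficient of x^4 is -1/6.

Final answer: -1/6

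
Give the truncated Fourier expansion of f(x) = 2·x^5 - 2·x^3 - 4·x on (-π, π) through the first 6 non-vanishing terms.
(-84·π^2 + 4·π^4 + 496)·sin(x) + (-2·π^4 - 14 + 12·π^2)·sin(2·x) + (-116·π^2/27 + 16/81 + 4·π^4/3)·sin(3·x) + (-π^4 + 37/32 + 9·π^2/4)·sin(4·x) + (-36·π^2/25 - 784/625 + 4·π^4/5)·sin(5·x) + (-2·π^4/3 + 94/81 + 28·π^2/27)·sin(6·x)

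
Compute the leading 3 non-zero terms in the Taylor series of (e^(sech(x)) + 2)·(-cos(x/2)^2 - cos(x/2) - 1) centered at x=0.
x^4·(-155·e/128 - 3/64) + x^2·(3/4 + 15·e/8) - 3·e - 6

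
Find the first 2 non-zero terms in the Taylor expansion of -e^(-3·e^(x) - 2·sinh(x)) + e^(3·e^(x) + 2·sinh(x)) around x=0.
x·(5·e^(-3) + 5·e^(3)) - e^(-3) + e^(3)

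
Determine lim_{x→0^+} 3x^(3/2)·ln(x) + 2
The product is a 0·∞ indeterminate form at x → 0⁺.
Rewrite the product as 3·ln(x) / x^(-3/2) and apply L'Hôpital, or use the standard hierarchy x^(-3/2) ≫ |ln x| as x → 0⁺.
The indeterminate product → 0, so the limit = 2.

Final answer: 2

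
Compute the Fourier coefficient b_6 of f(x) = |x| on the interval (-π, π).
b_6 = (1/π) ∫_{-π}^{π} f(x)·sin(6x) dx.
Evaluate the integral (use parity and integration by parts as needed): b_6 = 0.

Final answer: 0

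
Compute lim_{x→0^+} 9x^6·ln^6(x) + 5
The product is a 0·∞ indeterminate form at x → 0⁺.
Rewrite the product as 9·ln^6(x) / x^(-6) and apply L'Hôpital, or use the standard hierarchy x^(-6) ≫ |ln x|^6 as x → 0⁺.
The indeterminate product → 0, so the limit = 5.

Final answer: 5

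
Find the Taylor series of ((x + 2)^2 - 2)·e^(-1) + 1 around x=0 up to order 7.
x^2·e^(-1) + 4·x·e^(-1) + 2·e^(-1) + 1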